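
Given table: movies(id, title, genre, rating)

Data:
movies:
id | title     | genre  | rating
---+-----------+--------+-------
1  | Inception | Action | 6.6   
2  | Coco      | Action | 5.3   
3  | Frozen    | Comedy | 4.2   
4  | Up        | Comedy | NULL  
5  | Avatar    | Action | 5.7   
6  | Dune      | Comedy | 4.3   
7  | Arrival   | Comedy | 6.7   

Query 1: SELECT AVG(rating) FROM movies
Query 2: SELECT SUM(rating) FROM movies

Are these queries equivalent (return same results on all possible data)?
No, not equivalent

Query 1 returns: [(5.466666666666666,)]
Query 2 returns: [(32.8,)]

Reason: AVG vs SUM give different aggregate values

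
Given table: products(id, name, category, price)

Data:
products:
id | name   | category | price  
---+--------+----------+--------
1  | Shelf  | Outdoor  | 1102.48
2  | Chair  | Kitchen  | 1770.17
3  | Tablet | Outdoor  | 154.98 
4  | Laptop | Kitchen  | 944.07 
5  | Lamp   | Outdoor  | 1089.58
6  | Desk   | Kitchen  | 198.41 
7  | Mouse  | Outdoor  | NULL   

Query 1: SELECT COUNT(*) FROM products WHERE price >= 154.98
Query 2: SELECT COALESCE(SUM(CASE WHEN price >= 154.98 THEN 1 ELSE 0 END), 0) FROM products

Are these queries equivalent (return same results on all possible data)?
Yes, equivalent

Both queries return: [(6,)]

Reason: COUNT with WHERE vs conditional SUM (COALESCE handles empty-table NULL)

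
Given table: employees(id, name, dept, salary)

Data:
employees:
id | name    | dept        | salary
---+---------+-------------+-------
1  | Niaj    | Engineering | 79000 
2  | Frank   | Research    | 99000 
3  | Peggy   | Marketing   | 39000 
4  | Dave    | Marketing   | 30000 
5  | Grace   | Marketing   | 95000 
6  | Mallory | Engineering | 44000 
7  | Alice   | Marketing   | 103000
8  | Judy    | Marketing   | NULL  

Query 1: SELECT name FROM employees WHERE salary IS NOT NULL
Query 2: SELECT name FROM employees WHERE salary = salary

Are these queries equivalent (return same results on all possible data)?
Yes, equivalent

Both queries return: [('Alice',), ('Dave',), ('Frank',), ('Grace',), ('Mallory',), ('Niaj',), ('Peggy',)]

Reason: IS NOT NULL vs self-equality (both exclude NULLs)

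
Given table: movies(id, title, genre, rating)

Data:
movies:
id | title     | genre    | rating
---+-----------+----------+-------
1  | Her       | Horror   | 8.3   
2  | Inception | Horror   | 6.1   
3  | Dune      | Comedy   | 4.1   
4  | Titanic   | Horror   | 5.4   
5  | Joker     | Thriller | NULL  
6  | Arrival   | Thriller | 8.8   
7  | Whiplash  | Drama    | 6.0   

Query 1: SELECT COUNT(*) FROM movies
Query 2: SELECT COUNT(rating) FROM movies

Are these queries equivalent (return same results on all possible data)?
No, not equivalent

Query 1 returns: [(7,)]
Query 2 returns: [(6,)]

Reason: COUNT(*) includes NULLs, COUNT(column) excludes them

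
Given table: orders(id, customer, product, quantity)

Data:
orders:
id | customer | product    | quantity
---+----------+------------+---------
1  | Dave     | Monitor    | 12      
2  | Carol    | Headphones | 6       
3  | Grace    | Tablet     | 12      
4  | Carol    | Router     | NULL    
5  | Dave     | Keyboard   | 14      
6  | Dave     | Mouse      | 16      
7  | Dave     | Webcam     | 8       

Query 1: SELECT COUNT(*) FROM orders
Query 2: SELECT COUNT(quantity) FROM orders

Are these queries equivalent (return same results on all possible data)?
No, not equivalent

Query 1 returns: [(7,)]
Query 2 returns: [(6,)]

Reason: COUNT(*) includes NULLs, COUNT(column) excludes them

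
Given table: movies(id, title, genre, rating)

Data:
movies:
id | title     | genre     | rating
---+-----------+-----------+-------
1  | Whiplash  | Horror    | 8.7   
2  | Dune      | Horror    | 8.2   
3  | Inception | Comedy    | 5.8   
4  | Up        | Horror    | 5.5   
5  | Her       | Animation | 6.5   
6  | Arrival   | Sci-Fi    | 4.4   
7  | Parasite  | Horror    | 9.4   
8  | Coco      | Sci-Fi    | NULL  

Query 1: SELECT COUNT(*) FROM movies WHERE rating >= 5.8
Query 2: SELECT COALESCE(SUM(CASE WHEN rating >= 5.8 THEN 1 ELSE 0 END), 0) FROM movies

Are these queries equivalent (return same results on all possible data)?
Yes, equivalent

Both queries return: [(5,)]

Reason: COUNT with WHERE vs conditional SUM (COALESCE handles empty-table NULL)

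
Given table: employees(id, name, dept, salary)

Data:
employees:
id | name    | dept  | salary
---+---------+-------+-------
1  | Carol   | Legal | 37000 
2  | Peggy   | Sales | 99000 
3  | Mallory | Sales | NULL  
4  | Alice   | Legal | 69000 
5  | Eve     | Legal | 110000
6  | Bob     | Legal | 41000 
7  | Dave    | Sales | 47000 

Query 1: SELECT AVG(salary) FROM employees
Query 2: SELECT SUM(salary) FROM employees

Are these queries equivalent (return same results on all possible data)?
No, not equivalent

Query 1 returns: [(67166.66666666667,)]
Query 2 returns: [(403000,)]

Reason: AVG vs SUM give different aggregate values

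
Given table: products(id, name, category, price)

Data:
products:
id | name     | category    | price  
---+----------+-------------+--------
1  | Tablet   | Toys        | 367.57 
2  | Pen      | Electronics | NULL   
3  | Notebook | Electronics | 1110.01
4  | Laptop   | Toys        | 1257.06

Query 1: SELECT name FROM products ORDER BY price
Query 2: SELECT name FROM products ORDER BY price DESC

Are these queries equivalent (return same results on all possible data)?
No, not equivalent

Query 1 returns: [('Pen',), ('Tablet',), ('Notebook',), ('Laptop',)]
Query 2 returns: [('Laptop',), ('Notebook',), ('Tablet',), ('Pen',)]

Reason: ASC vs DESC gives opposite ordering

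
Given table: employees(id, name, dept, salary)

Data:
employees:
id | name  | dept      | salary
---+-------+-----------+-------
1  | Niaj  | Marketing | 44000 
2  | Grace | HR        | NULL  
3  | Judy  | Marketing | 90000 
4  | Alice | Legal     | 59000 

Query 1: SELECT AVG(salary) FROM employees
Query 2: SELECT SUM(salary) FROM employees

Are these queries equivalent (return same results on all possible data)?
No, not equivalent

Query 1 returns: [(64333.333333333336,)]
Query 2 returns: [(193000,)]

Reason: AVG vs SUM give different aggregate values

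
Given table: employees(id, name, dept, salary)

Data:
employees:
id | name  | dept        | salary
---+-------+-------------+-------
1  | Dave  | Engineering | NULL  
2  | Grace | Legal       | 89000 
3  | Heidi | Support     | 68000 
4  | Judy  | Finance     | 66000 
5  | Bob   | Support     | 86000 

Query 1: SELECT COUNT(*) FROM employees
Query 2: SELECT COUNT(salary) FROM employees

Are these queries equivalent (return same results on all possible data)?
No, not equivalent

Query 1 returns: [(5,)]
Query 2 returns: [(4,)]

Reason: COUNT(*) includes NULLs, COUNT(column) excludes them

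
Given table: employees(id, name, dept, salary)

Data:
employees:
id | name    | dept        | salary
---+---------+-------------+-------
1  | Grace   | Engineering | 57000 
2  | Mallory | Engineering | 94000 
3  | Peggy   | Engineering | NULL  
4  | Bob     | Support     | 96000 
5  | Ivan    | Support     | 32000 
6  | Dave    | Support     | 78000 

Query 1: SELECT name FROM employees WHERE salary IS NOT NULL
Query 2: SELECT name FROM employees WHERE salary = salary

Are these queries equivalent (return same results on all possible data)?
Yes, equivalent

Both queries return: [('Bob',), ('Dave',), ('Grace',), ('Ivan',), ('Mallory',)]

Reason: IS NOT NULL vs self-equality (both exclude NULLs)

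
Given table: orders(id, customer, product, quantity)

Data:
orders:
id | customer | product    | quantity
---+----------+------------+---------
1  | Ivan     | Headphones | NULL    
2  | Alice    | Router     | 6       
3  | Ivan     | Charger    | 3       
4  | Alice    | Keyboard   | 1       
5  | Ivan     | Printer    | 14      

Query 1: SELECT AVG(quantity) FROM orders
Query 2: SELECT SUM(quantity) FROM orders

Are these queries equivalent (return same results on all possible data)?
No, not equivalent

Query 1 returns: [(6.0,)]
Query 2 returns: [(24,)]

Reason: AVG vs SUM give different aggregate values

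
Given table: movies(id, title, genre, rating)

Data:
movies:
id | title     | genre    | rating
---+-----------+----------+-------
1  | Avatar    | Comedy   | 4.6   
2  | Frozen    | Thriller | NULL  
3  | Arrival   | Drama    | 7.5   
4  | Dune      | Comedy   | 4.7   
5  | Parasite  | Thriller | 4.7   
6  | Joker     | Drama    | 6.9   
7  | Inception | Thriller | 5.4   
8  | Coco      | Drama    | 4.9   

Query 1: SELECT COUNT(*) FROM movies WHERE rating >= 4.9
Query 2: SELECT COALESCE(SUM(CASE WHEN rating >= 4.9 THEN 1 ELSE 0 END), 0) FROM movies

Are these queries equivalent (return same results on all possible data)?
Yes, equivalent

Both queries return: [(4,)]

Reason: COUNT with WHERE vs conditional SUM (COALESCE handles empty-table NULL)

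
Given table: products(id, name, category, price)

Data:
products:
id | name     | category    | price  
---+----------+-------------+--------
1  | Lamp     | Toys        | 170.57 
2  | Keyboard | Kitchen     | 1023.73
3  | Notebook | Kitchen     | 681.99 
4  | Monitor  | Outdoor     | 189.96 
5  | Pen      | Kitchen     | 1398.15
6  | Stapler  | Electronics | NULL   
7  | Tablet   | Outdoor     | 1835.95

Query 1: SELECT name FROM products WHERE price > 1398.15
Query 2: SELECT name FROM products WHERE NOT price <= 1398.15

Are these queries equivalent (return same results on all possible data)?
Yes, equivalent

Both queries return: [('Tablet',)]

Reason: Both filter price > 1398.15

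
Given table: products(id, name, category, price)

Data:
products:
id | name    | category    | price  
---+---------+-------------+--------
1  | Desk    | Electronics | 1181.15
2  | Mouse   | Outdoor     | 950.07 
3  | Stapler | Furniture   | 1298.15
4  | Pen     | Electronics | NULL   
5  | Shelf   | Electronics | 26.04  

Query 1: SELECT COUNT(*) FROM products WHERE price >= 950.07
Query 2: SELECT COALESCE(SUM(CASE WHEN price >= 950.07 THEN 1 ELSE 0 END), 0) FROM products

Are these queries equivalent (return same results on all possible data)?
Yes, equivalent

Both queries return: [(3,)]

Reason: COUNT with WHERE vs conditional SUM (COALESCE handles empty-table NULL)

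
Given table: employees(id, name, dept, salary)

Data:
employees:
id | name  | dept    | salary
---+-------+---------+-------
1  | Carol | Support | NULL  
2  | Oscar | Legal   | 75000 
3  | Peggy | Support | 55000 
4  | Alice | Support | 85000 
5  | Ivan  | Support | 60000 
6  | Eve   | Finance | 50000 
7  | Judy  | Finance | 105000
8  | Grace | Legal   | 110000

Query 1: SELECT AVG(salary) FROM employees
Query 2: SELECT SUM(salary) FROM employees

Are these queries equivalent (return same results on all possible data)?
No, not equivalent

Query 1 returns: [(77142.85714285714,)]
Query 2 returns: [(540000,)]

Reason: AVG vs SUM give different aggregate values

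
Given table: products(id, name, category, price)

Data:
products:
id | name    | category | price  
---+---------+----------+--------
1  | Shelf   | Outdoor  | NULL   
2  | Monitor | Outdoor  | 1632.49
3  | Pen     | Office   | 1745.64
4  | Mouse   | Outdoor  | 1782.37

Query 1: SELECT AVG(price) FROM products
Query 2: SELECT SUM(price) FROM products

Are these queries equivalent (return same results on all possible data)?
No, not equivalent

Query 1 returns: [(1720.1666666666667,)]
Query 2 returns: [(5160.5,)]

Reason: AVG vs SUM give different aggregate values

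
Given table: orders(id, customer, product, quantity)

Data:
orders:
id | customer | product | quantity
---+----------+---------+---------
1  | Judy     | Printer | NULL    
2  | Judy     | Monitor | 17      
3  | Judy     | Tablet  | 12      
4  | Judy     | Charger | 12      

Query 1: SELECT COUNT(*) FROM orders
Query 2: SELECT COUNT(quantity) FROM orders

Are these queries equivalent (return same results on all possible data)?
No, not equivalent

Query 1 returns: [(4,)]
Query 2 returns: [(3,)]

Reason: COUNT(*) includes NULLs, COUNT(column) excludes them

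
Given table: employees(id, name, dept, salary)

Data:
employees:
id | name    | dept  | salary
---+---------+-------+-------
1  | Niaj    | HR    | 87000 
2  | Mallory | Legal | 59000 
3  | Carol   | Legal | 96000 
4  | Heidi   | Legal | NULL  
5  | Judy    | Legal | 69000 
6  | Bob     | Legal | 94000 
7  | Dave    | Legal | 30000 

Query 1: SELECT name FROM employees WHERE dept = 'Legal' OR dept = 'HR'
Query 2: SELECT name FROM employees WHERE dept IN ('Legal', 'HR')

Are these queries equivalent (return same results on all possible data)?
Yes, equivalent

Both queries return: [('Bob',), ('Carol',), ('Dave',), ('Heidi',), ('Judy',), ('Mallory',), ('Niaj',)]

Reason: OR vs IN are equivalent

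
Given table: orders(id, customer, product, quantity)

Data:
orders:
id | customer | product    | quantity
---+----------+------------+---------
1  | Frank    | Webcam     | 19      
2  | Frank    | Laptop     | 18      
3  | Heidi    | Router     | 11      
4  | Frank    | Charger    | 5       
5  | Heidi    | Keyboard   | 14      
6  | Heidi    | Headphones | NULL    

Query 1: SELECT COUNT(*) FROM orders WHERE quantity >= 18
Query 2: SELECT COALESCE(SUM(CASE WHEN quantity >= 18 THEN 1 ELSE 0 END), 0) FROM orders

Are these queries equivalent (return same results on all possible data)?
Yes, equivalent

Both queries return: [(2,)]

Reason: COUNT with WHERE vs conditional SUM (COALESCE handles empty-table NULL)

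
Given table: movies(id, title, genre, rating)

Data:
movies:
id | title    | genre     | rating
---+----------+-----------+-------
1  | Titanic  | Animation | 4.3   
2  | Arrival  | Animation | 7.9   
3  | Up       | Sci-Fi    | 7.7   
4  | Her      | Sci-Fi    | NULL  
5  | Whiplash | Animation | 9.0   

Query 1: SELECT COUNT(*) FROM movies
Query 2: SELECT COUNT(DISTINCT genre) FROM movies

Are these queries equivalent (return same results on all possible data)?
No, not equivalent

Query 1 returns: [(5,)]
Query 2 returns: [(2,)]

Reason: COUNT(*) counts rows, COUNT(DISTINCT genre) counts unique genres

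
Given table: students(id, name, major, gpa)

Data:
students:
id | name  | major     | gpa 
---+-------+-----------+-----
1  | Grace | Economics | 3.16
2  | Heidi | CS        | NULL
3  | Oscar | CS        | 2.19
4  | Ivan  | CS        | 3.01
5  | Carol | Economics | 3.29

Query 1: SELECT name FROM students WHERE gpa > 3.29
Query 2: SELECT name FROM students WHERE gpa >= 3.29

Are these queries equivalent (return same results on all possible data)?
No, not equivalent

Query 1 returns: []
Query 2 returns: [('Carol',)]

Reason: > vs >= gives different results when gpa = 3.29 exists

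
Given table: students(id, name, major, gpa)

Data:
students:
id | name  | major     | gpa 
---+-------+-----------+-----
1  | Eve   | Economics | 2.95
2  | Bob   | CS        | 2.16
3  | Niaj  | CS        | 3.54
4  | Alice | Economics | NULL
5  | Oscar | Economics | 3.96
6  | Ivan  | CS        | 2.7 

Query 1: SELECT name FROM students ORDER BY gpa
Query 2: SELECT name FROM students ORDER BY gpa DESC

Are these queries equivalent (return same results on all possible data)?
No, not equivalent

Query 1 returns: [('Alice',), ('Bob',), ('Ivan',), ('Eve',), ('Niaj',), ('Oscar',)]
Query 2 returns: [('Oscar',), ('Niaj',), ('Eve',), ('Ivan',), ('Bob',), ('Alice',)]

Reason: ASC vs DESC gives opposite ordering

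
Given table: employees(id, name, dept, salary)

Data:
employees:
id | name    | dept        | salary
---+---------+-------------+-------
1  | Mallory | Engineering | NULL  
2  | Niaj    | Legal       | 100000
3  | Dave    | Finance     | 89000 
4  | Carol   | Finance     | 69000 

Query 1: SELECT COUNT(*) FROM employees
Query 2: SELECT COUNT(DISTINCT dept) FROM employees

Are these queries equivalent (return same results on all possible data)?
No, not equivalent

Query 1 returns: [(4,)]
Query 2 returns: [(3,)]

Reason: COUNT(*) counts rows, COUNT(DISTINCT dept) counts unique depts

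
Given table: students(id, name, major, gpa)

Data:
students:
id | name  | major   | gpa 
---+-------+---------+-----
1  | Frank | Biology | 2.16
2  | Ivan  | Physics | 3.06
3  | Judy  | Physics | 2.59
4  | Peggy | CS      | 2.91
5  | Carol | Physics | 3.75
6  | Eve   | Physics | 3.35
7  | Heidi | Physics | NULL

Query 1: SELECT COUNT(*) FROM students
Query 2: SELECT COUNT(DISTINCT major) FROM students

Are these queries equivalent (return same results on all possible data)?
No, not equivalent

Query 1 returns: [(7,)]
Query 2 returns: [(3,)]

Reason: COUNT(*) counts rows, COUNT(DISTINCT major) counts unique majors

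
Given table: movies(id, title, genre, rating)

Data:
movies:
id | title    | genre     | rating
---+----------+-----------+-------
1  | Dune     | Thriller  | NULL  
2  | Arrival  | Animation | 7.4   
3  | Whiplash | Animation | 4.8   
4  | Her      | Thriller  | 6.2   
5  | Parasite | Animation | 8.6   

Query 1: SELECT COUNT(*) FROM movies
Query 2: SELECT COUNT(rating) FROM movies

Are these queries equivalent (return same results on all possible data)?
No, not equivalent

Query 1 returns: [(5,)]
Query 2 returns: [(4,)]

Reason: COUNT(*) includes NULLs, COUNT(column) excludes them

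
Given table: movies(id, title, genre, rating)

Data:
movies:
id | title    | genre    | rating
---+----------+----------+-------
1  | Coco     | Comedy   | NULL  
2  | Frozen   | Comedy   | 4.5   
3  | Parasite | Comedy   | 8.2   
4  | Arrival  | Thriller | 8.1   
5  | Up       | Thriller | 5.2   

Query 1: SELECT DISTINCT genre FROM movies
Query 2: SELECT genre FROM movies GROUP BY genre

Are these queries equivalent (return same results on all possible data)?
Yes, equivalent

Both queries return: [('Comedy',), ('Thriller',)]

Reason: Both get unique genres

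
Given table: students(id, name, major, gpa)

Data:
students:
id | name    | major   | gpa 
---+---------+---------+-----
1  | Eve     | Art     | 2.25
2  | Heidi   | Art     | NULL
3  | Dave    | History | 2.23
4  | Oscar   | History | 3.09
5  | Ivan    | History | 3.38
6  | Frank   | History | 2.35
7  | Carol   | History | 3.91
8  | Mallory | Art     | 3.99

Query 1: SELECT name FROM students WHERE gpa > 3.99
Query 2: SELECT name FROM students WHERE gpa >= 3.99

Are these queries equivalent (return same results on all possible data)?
No, not equivalent

Query 1 returns: []
Query 2 returns: [('Mallory',)]

Reason: > vs >= gives different results when gpa = 3.99 exists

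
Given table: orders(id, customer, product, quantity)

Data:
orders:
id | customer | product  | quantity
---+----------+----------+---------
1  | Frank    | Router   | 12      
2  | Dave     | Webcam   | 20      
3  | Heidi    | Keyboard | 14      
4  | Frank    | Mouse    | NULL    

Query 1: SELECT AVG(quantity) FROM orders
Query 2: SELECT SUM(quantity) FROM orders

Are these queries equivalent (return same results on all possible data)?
No, not equivalent

Query 1 returns: [(15.333333333333334,)]
Query 2 returns: [(46,)]

Reason: AVG vs SUM give different aggregate values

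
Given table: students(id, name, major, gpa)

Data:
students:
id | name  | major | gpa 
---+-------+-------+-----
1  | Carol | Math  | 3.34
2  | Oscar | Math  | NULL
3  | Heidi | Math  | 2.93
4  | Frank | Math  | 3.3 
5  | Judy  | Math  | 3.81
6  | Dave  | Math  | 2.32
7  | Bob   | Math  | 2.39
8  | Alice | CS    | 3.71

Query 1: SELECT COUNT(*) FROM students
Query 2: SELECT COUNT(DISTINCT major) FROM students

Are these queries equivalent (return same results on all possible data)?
No, not equivalent

Query 1 returns: [(8,)]
Query 2 returns: [(2,)]

Reason: COUNT(*) counts rows, COUNT(DISTINCT major) counts unique majors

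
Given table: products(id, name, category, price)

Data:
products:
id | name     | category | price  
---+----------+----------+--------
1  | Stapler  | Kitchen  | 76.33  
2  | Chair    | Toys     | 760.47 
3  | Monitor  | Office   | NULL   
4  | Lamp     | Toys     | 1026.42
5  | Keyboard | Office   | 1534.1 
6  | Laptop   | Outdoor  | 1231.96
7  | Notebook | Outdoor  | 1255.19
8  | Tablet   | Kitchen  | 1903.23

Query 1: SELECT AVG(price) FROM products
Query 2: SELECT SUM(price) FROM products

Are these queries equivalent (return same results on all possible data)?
No, not equivalent

Query 1 returns: [(1112.5285714285715,)]
Query 2 returns: [(7787.7,)]

Reason: AVG vs SUM give different aggregate values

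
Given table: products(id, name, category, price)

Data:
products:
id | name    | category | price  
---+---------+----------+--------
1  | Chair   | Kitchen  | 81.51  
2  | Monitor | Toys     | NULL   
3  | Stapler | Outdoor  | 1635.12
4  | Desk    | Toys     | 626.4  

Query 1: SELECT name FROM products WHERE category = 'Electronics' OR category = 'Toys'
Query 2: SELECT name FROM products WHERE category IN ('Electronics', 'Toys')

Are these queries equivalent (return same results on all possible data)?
Yes, equivalent

Both queries return: [('Desk',), ('Monitor',)]

Reason: OR vs IN are equivalent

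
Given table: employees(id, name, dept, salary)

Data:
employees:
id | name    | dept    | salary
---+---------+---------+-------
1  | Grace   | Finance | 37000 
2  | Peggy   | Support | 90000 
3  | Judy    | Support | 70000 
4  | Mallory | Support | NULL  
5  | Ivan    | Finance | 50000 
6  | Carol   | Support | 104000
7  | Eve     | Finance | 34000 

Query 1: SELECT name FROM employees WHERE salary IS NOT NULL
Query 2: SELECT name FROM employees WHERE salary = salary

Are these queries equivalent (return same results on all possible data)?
Yes, equivalent

Both queries return: [('Carol',), ('Eve',), ('Grace',), ('Ivan',), ('Judy',), ('Peggy',)]

Reason: IS NOT NULL vs self-equality (both exclude NULLs)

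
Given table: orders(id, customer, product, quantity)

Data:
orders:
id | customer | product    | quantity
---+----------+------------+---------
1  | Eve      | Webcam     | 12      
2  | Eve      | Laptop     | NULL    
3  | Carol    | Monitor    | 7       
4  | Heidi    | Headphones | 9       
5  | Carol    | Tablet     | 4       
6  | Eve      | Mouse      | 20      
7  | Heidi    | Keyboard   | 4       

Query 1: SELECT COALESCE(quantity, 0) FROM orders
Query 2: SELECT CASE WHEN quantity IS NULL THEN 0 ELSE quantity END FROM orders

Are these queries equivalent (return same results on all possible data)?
Yes, equivalent

Both queries return: [(0,), (4,), (4,), (7,), (9,), (12,), (20,)]

Reason: COALESCE vs CASE for NULL handling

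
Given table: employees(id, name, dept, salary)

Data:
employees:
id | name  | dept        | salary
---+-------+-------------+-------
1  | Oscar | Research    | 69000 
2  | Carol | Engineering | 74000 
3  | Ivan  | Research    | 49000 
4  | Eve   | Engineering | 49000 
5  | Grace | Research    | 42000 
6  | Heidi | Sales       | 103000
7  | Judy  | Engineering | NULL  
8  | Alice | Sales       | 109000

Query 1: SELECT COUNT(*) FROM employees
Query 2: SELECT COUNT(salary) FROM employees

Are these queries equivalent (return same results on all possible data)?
No, not equivalent

Query 1 returns: [(8,)]
Query 2 returns: [(7,)]

Reason: COUNT(*) includes NULLs, COUNT(column) excludes them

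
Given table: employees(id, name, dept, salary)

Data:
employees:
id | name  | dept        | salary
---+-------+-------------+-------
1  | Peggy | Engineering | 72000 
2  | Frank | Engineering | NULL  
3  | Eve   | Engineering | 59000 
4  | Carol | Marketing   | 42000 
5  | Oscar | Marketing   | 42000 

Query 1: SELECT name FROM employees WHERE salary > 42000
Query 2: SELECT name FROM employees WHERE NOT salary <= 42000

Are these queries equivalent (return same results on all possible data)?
Yes, equivalent

Both queries return: [('Eve',), ('Peggy',)]

Reason: Both filter salary > 42000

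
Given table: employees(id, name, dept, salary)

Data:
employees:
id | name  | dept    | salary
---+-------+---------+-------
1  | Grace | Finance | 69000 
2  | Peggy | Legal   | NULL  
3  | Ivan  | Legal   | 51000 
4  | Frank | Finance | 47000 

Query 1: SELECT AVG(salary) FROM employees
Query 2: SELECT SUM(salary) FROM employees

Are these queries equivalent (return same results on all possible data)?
No, not equivalent

Query 1 returns: [(55666.666666666664,)]
Query 2 returns: [(167000,)]

Reason: AVG vs SUM give different aggregate values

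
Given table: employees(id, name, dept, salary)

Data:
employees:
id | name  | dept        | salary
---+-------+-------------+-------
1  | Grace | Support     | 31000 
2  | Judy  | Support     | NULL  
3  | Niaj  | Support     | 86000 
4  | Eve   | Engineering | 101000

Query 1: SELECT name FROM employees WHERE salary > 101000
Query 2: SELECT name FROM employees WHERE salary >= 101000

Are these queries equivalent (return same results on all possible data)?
No, not equivalent

Query 1 returns: []
Query 2 returns: [('Eve',)]

Reason: > vs >= gives different results when salary = 101000 exists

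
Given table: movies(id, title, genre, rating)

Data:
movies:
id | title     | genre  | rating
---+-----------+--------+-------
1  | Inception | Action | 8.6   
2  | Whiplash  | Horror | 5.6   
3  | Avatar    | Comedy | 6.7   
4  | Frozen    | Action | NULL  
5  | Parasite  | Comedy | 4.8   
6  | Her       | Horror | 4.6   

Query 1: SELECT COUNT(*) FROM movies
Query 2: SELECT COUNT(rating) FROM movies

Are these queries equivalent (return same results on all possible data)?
No, not equivalent

Query 1 returns: [(6,)]
Query 2 returns: [(5,)]

Reason: COUNT(*) includes NULLs, COUNT(column) excludes them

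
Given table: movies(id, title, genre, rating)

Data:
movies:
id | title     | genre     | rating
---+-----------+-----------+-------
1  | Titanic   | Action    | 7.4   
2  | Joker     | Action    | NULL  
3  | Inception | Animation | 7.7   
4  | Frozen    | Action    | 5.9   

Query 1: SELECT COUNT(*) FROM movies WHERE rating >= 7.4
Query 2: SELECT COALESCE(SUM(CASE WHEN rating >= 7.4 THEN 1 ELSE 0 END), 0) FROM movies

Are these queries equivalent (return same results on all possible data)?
Yes, equivalent

Both queries return: [(2,)]

Reason: COUNT with WHERE vs conditional SUM (COALESCE handles empty-table NULL)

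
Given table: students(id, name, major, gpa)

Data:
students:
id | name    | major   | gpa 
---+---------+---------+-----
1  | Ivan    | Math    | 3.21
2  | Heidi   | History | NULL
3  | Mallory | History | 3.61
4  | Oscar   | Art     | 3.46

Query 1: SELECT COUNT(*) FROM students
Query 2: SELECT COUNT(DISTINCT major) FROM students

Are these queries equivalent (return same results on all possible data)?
No, not equivalent

Query 1 returns: [(4,)]
Query 2 returns: [(3,)]

Reason: COUNT(*) counts rows, COUNT(DISTINCT major) counts unique majors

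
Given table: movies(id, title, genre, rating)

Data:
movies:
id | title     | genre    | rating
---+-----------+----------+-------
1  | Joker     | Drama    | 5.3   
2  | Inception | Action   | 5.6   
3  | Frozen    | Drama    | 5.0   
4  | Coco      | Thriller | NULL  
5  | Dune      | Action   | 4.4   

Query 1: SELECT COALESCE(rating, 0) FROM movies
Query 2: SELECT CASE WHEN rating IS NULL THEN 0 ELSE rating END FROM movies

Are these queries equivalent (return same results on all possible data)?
Yes, equivalent

Both queries return: [(0,), (4.4,), (5.0,), (5.3,), (5.6,)]

Reason: COALESCE vs CASE for NULL handling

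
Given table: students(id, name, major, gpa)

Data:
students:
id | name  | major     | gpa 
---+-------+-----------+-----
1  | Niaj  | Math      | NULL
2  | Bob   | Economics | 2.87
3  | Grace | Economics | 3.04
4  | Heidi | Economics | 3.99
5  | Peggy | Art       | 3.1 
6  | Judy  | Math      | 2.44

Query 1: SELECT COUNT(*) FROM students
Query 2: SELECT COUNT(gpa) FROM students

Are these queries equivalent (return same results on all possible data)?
No, not equivalent

Query 1 returns: [(6,)]
Query 2 returns: [(5,)]

Reason: COUNT(*) includes NULLs, COUNT(column) excludes them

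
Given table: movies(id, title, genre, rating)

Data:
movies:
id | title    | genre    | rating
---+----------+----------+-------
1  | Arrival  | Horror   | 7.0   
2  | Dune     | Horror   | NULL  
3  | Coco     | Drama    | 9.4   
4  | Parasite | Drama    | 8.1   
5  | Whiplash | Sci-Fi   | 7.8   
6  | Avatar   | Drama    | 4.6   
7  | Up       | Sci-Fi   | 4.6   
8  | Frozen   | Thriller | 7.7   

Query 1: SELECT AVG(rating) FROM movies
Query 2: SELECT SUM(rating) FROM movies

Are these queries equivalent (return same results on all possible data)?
No, not equivalent

Query 1 returns: [(7.028571428571429,)]
Query 2 returns: [(49.2,)]

Reason: AVG vs SUM give different aggregate values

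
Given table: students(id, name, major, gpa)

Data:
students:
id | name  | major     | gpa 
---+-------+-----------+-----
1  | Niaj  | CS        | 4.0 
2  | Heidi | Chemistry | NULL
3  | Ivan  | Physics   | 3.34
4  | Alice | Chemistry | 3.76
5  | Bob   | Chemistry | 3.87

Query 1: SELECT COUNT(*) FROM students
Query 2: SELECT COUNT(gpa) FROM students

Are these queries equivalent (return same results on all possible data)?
No, not equivalent

Query 1 returns: [(5,)]
Query 2 returns: [(4,)]

Reason: COUNT(*) includes NULLs, COUNT(column) excludes them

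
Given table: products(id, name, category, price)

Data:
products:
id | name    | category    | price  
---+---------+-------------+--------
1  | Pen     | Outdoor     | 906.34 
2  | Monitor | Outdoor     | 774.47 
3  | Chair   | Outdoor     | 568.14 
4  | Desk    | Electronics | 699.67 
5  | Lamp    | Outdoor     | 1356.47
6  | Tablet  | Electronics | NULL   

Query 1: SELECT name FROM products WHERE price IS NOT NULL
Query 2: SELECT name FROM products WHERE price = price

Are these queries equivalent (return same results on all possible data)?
Yes, equivalent

Both queries return: [('Chair',), ('Desk',), ('Lamp',), ('Monitor',), ('Pen',)]

Reason: IS NOT NULL vs self-equality (both exclude NULLs)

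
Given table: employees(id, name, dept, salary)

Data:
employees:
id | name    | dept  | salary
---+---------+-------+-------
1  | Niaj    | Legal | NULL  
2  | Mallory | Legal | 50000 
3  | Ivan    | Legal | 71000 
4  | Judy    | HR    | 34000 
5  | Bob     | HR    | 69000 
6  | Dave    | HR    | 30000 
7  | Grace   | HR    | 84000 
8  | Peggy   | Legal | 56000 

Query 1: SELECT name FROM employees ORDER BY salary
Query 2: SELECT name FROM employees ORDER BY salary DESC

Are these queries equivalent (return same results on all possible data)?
No, not equivalent

Query 1 returns: [('Niaj',), ('Dave',), ('Judy',), ('Mallory',), ('Peggy',), ('Bob',), ('Ivan',), ('Grace',)]
Query 2 returns: [('Grace',), ('Ivan',), ('Bob',), ('Peggy',), ('Mallory',), ('Judy',), ('Dave',), ('Niaj',)]

Reason: ASC vs DESC gives opposite ordering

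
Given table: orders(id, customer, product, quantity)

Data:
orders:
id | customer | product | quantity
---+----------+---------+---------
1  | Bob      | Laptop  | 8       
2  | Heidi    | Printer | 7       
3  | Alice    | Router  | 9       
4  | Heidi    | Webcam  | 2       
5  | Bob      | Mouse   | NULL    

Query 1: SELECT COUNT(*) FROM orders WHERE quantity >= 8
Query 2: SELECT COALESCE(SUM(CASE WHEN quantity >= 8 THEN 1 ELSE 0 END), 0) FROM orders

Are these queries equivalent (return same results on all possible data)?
Yes, equivalent

Both queries return: [(2,)]

Reason: COUNT with WHERE vs conditional SUM (COALESCE handles empty-table NULL)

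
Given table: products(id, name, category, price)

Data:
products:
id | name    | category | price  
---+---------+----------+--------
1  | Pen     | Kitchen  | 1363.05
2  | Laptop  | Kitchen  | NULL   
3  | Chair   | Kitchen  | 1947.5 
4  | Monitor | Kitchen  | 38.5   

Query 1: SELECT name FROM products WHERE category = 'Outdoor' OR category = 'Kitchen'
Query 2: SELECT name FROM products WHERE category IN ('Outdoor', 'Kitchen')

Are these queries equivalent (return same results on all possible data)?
Yes, equivalent

Both queries return: [('Chair',), ('Laptop',), ('Monitor',), ('Pen',)]

Reason: OR vs IN are equivalent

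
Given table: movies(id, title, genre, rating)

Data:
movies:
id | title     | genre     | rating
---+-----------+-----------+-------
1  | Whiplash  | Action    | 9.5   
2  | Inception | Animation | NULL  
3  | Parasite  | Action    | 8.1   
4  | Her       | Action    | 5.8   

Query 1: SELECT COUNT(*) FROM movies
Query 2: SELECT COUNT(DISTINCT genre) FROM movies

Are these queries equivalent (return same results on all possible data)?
No, not equivalent

Query 1 returns: [(4,)]
Query 2 returns: [(2,)]

Reason: COUNT(*) counts rows, COUNT(DISTINCT genre) counts unique genres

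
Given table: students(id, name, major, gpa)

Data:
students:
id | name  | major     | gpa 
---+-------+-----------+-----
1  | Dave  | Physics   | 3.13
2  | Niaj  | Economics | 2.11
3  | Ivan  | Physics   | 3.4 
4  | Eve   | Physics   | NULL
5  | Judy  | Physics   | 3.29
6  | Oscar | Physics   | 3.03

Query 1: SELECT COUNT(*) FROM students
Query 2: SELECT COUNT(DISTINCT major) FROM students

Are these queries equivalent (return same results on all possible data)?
No, not equivalent

Query 1 returns: [(6,)]
Query 2 returns: [(2,)]

Reason: COUNT(*) counts rows, COUNT(DISTINCT major) counts unique majors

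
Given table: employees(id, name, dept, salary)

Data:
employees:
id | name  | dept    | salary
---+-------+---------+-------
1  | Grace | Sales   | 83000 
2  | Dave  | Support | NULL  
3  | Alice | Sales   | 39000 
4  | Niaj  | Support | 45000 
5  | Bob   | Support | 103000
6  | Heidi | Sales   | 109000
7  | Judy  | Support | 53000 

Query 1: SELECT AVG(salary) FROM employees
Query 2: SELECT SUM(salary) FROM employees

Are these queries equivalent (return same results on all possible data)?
No, not equivalent

Query 1 returns: [(72000.0,)]
Query 2 returns: [(432000,)]

Reason: AVG vs SUM give different aggregate values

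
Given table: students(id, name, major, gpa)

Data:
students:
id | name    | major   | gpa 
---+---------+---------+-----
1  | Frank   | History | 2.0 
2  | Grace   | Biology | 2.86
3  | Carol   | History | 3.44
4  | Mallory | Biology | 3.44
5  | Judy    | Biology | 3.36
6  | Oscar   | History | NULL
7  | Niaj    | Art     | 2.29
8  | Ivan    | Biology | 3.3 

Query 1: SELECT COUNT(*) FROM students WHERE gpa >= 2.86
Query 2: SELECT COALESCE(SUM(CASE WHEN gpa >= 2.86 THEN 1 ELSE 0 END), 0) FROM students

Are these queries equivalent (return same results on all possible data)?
Yes, equivalent

Both queries return: [(5,)]

Reason: COUNT with WHERE vs conditional SUM (COALESCE handles empty-table NULL)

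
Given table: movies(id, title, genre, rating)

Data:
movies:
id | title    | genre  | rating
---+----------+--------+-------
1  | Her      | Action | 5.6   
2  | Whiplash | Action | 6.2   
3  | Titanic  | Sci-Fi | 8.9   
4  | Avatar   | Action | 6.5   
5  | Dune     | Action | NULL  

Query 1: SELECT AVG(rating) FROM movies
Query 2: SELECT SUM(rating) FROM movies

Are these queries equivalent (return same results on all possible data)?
No, not equivalent

Query 1 returns: [(6.8,)]
Query 2 returns: [(27.2,)]

Reason: AVG vs SUM give different aggregate values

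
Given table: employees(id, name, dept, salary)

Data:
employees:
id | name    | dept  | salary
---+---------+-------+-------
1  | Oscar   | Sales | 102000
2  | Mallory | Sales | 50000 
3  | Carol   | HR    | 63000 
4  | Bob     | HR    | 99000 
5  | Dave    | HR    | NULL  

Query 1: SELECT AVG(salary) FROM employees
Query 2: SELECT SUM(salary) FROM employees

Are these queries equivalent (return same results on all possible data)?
No, not equivalent

Query 1 returns: [(78500.0,)]
Query 2 returns: [(314000,)]

Reason: AVG vs SUM give different aggregate values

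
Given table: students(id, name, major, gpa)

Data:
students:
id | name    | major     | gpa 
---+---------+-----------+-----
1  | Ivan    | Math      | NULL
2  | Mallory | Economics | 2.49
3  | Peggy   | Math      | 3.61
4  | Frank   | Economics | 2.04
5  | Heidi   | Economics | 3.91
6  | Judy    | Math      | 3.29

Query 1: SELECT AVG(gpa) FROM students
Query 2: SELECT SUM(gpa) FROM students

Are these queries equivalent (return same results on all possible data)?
No, not equivalent

Query 1 returns: [(3.068,)]
Query 2 returns: [(15.34,)]

Reason: AVG vs SUM give different aggregate values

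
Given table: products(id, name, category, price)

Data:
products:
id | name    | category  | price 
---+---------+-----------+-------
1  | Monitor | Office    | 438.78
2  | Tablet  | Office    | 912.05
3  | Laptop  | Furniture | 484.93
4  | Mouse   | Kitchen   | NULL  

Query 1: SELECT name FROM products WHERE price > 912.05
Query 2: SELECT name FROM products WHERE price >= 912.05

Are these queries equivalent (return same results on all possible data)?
No, not equivalent

Query 1 returns: []
Query 2 returns: [('Tablet',)]

Reason: > vs >= gives different results when price = 912.05 exists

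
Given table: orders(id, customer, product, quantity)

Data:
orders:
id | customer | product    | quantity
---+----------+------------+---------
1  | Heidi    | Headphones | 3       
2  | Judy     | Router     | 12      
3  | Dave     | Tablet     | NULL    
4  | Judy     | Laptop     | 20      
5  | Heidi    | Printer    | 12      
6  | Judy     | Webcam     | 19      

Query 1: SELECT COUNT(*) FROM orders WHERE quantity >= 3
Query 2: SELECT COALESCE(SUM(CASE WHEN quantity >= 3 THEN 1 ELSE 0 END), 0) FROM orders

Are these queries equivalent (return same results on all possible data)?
Yes, equivalent

Both queries return: [(5,)]

Reason: COUNT with WHERE vs conditional SUM (COALESCE handles empty-table NULL)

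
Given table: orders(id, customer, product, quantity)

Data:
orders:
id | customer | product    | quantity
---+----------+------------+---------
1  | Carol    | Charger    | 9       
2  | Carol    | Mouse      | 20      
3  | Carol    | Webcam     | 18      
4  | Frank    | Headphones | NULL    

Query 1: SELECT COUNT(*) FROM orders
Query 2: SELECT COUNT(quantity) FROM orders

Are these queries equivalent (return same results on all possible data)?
No, not equivalent

Query 1 returns: [(4,)]
Query 2 returns: [(3,)]

Reason: COUNT(*) includes NULLs, COUNT(column) excludes them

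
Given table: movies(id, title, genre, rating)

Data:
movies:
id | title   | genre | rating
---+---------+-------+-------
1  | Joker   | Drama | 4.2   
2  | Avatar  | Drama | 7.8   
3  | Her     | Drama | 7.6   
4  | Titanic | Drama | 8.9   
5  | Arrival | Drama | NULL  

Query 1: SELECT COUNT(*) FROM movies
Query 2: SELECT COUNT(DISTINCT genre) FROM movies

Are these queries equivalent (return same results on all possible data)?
No, not equivalent

Query 1 returns: [(5,)]
Query 2 returns: [(1,)]

Reason: COUNT(*) counts rows, COUNT(DISTINCT genre) counts unique genres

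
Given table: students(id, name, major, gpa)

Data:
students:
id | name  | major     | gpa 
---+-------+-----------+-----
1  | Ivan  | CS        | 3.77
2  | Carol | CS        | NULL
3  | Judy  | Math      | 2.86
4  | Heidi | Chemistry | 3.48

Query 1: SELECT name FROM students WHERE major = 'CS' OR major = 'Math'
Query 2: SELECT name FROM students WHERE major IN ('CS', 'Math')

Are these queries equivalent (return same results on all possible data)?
Yes, equivalent

Both queries return: [('Carol',), ('Ivan',), ('Judy',)]

Reason: OR vs IN are equivalent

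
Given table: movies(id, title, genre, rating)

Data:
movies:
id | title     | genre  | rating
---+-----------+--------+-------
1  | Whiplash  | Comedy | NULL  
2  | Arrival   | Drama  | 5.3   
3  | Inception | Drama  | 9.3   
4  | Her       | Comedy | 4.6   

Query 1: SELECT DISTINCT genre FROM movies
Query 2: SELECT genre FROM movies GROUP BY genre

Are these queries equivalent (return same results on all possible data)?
Yes, equivalent

Both queries return: [('Comedy',), ('Drama',)]

Reason: Both get unique genres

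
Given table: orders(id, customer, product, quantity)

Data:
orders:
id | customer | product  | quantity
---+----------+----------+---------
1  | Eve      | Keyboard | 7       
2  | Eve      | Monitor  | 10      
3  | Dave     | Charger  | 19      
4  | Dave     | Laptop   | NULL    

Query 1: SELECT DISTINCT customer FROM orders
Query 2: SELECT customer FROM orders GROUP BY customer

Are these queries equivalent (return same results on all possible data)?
Yes, equivalent

Both queries return: [('Dave',), ('Eve',)]

Reason: Both get unique customers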